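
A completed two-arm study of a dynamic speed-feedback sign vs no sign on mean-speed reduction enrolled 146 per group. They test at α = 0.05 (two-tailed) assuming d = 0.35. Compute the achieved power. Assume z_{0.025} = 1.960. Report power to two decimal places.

For two equal groups, power = Φ(d·√(n/2) − z_{α/2}).
d·√(n/2) = 0.35 × √(146/2) = 0.35 × 8.544 = 2.990.
z_β = 2.990 − 1.960 = 1.030.
Power = Φ(1.030) = 0.849.

power ≈ 0.85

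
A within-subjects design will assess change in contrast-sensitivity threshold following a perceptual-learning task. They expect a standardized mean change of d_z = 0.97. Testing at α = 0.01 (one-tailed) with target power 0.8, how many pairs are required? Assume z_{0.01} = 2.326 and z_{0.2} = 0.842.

For a paired (one-sample on differences) test: n = ((z_{α} + z_β) / d)².
z_{α} + z_β = 2.326 + 0.842 = 3.168.
n = (3.168 / 0.97)² = 3.266² = 10.67.
Round up.

n = 11 pairs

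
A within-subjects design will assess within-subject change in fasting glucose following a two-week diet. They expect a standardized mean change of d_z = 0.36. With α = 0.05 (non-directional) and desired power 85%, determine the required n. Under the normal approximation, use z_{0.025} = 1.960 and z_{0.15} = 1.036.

For a paired (one-sample on differences) test: n = ((z_{α/2} + z_β) / d)².
z_{α/2} + z_β = 1.960 + 1.036 = 2.996.
n = (2.996 / 0.36)² = 8.322² = 69.26.
Round up.

n = 70 pairs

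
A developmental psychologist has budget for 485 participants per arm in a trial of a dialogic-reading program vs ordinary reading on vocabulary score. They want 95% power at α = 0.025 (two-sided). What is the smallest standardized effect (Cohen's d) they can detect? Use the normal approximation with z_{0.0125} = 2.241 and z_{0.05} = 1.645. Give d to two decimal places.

d_min ≈ 0.25

For two independent groups of n = 485 each: d_min = (z_{α/2} + z_β)·√(2/n).
z-sum = 2.241 + 1.645 = 3.886.
d_min = 3.886 × √(2/485) = 3.886 × 0.0642 = 0.250.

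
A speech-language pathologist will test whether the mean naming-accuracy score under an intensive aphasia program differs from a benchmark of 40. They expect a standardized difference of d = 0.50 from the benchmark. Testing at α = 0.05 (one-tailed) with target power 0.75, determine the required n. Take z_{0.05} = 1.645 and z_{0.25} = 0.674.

For a one-sample test: n = ((z_{α} + z_β) / d)².
z_{α} + z_β = 1.645 + 0.674 = 2.319.
n = (2.319 / 0.50)² = 4.638² = 21.51.
Round up.

n = 22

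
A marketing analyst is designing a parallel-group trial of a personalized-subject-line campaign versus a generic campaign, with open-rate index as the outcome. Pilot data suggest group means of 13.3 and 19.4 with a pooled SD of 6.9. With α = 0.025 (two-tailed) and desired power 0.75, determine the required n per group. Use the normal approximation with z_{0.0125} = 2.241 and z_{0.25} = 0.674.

Cohen's d = |M₁ − M₂| / SD_pooled = |13.3 − 19.4| / 6.9 = 6.1 / 6.9 = 0.884.
For two independent groups with equal n: n = 2·((z_{α/2} + z_β) / d)².
z_{α/2} + z_β = 2.241 + 0.674 = 2.915.
n = 2 × (2.915 / 0.884)² = 2 × 3.298² = 2 × 10.87 = 21.7.
Round up to the next whole participant.

n = 22 per group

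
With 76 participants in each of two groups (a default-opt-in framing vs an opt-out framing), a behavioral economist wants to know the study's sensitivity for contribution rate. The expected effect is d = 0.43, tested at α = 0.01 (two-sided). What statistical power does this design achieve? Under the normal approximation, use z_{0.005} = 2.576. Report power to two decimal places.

power ≈ 0.53

For two equal groups, power = Φ(d·√(n/2) − z_{α/2}).
d·√(n/2) = 0.43 × √(76/2) = 0.43 × 6.164 = 2.651.
z_β = 2.651 − 2.576 = 0.075.
Power = Φ(0.075) = 0.530.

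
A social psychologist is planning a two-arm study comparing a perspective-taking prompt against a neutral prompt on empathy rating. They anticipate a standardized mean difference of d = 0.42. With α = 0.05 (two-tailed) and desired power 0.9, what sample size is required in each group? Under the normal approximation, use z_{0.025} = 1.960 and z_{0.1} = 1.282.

n = 120 per group

For two independent groups with equal n: n = 2·((z_{α/2} + z_β) / d)².
z_{α/2} + z_β = 1.960 + 1.282 = 3.242.
n = 2 × (3.242 / 0.42)² = 2 × 7.719² = 2 × 59.58 = 119.2.
Round up to the next whole participant.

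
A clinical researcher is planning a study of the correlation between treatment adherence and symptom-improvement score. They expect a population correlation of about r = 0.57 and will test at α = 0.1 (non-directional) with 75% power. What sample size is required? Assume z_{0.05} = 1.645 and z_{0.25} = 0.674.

Fisher's z: C = ½·ln((1+r)/(1−r)) = ½·ln(3.6512) = 0.6475.
n = ((z_{α/2} + z_β)/C)² + 3.
(1.645 + 0.674) / 0.6475 = 2.319 / 0.6475 = 3.581.
n = 3.581² + 3 = 12.83 + 3 = 15.8.
Round up.

n = 16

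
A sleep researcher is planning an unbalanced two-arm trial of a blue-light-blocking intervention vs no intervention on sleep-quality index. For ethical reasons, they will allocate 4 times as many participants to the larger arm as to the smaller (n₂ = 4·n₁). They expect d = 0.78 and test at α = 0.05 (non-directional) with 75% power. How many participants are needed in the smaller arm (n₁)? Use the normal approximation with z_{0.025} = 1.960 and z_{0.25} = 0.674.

n₁ = 15

With allocation ratio k = n₂/n₁ = 4, Var(x̄₁−x̄₂) = σ²(1/n₁ + 1/(k·n₁)) = σ²·(k+1)/(k·n₁).
So n₁ = (1 + 1/k)·((z_{α/2} + z_β)/d)² = 1.250 × (2.634/0.78)².
n₁ = 1.250 × 11.40 = 14.3.
Round up: n₁ = 15, giving n₂ = 4 × 15 = 60.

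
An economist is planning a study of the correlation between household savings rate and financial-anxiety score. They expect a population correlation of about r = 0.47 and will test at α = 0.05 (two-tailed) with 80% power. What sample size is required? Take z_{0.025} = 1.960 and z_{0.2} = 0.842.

n = 34

Fisher's z: C = ½·ln((1+r)/(1−r)) = ½·ln(2.7736) = 0.5101.
n = ((z_{α/2} + z_β)/C)² + 3.
(1.960 + 0.842) / 0.5101 = 2.802 / 0.5101 = 5.493.
n = 5.493² + 3 = 30.17 + 3 = 33.2.
Round up.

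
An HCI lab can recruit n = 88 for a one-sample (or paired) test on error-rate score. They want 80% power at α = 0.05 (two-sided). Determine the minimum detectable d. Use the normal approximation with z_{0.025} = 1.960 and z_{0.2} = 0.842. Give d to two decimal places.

d_min ≈ 0.30

For a single sample (or paired design) of n = 88: d_min = (z_{α/2} + z_β)/√n.
z-sum = 1.960 + 0.842 = 2.802.
d_min = 2.802 / √88 = 2.802 / 9.381 = 0.299.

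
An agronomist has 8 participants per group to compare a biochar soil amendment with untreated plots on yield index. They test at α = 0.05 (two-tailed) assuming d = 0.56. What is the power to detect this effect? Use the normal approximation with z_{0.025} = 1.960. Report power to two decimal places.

For two equal groups, power = Φ(d·√(n/2) − z_{α/2}).
d·√(n/2) = 0.56 × √(8/2) = 0.56 × 2.000 = 1.120.
z_β = 1.120 − 1.960 = -0.840.
Power = Φ(-0.840) = 0.200.

power ≈ 0.20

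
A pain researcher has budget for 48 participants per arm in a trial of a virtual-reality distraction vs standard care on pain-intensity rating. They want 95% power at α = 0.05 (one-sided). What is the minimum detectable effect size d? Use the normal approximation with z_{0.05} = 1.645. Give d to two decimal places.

d_min ≈ 0.67

For two independent groups of n = 48 each: d_min = (z_{α} + z_β)·√(2/n).
z-sum = 1.645 + 1.645 = 3.290.
d_min = 3.290 × √(2/48) = 3.290 × 0.2041 = 0.672.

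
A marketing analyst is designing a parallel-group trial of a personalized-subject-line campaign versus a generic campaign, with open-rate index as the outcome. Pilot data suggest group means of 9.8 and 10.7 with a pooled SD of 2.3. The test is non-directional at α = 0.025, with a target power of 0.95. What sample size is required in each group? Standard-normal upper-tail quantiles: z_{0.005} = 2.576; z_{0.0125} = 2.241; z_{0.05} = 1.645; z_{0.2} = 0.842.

n = 198 per group

Cohen's d = |M₁ − M₂| / SD_pooled = |9.8 − 10.7| / 2.3 = 0.9 / 2.3 = 0.391.
For two independent groups with equal n: n = 2·((z_{α/2} + z_β) / d)².
z_{α/2} + z_β = 2.241 + 1.645 = 3.886.
n = 2 × (3.886 / 0.391)² = 2 × 9.939² = 2 × 98.78 = 197.6.
Round up to the next whole participant.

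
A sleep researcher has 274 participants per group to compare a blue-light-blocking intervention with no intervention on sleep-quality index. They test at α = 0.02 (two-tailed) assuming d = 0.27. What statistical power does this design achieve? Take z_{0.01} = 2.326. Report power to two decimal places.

For two equal groups, power = Φ(d·√(n/2) − z_{α/2}).
d·√(n/2) = 0.27 × √(274/2) = 0.27 × 11.705 = 3.160.
z_β = 3.160 − 2.326 = 0.834.
Power = Φ(0.834) = 0.798.

power ≈ 0.80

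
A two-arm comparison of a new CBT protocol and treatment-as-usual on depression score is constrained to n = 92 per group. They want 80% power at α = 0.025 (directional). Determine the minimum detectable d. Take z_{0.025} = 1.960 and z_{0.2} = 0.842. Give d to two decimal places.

For two independent groups of n = 92 each: d_min = (z_{α} + z_β)·√(2/n).
z-sum = 1.960 + 0.842 = 2.802.
d_min = 2.802 × √(2/92) = 2.802 × 0.1474 = 0.413.

d_min ≈ 0.41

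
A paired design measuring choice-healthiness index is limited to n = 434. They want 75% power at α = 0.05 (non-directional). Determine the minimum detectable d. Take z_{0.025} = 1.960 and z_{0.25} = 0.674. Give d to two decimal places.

For a single sample (or paired design) of n = 434: d_min = (z_{α/2} + z_β)/√n.
z-sum = 1.960 + 0.674 = 2.634.
d_min = 2.634 / √434 = 2.634 / 20.833 = 0.126.

d_min ≈ 0.13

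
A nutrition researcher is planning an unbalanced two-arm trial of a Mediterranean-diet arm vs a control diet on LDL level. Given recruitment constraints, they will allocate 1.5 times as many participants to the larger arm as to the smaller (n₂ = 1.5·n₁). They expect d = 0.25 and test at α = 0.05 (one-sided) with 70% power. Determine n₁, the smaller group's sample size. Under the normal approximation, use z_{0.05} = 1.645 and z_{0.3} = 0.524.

With allocation ratio k = n₂/n₁ = 1.5, Var(x̄₁−x̄₂) = σ²(1/n₁ + 1/(k·n₁)) = σ²·(k+1)/(k·n₁).
So n₁ = (1 + 1/k)·((z_{α} + z_β)/d)² = 1.667 × (2.169/0.25)².
n₁ = 1.667 × 75.27 = 125.5.
Round up: n₁ = 126, giving n₂ = 1.5 × 126 = 189.

n₁ = 126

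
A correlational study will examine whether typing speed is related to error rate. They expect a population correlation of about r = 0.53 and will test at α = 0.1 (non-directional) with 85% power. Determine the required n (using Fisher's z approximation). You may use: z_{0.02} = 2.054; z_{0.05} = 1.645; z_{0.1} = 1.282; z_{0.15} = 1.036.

n = 24

Fisher's z: C = ½·ln((1+r)/(1−r)) = ½·ln(3.2553) = 0.5901.
n = ((z_{α/2} + z_β)/C)² + 3.
(1.645 + 1.036) / 0.5901 = 2.681 / 0.5901 = 4.543.
n = 4.543² + 3 = 20.64 + 3 = 23.6.
Round up.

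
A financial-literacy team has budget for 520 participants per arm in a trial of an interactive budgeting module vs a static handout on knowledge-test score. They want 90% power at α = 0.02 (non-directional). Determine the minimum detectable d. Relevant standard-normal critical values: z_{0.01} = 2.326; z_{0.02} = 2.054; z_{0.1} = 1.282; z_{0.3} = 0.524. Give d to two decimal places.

For two independent groups of n = 520 each: d_min = (z_{α/2} + z_β)·√(2/n).
z-sum = 2.326 + 1.282 = 3.608.
d_min = 3.608 × √(2/520) = 3.608 × 0.0620 = 0.224.

d_min ≈ 0.22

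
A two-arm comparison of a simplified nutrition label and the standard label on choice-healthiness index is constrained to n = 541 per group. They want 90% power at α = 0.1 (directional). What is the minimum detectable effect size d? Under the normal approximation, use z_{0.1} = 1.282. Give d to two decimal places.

d_min ≈ 0.16

For two independent groups of n = 541 each: d_min = (z_{α} + z_β)·√(2/n).
z-sum = 1.282 + 1.282 = 2.564.
d_min = 2.564 × √(2/541) = 2.564 × 0.0608 = 0.156.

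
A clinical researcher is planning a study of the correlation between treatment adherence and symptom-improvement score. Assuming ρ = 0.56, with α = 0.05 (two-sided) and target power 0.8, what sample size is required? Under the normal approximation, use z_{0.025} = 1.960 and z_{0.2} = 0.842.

n = 23

Fisher's z: C = ½·ln((1+r)/(1−r)) = ½·ln(3.5455) = 0.6328.
n = ((z_{α/2} + z_β)/C)² + 3.
(1.960 + 0.842) / 0.6328 = 2.802 / 0.6328 = 4.428.
n = 4.428² + 3 = 19.61 + 3 = 22.6.
Round up.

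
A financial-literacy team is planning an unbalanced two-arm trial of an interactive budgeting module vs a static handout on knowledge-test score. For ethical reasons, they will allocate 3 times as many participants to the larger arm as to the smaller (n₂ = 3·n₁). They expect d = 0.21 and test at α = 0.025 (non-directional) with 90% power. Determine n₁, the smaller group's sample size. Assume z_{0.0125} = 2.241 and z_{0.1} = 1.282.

n₁ = 376

With allocation ratio k = n₂/n₁ = 3, Var(x̄₁−x̄₂) = σ²(1/n₁ + 1/(k·n₁)) = σ²·(k+1)/(k·n₁).
So n₁ = (1 + 1/k)·((z_{α/2} + z_β)/d)² = 1.333 × (3.523/0.21)².
n₁ = 1.333 × 281.44 = 375.3.
Round up: n₁ = 376, giving n₂ = 3 × 376 = 1128.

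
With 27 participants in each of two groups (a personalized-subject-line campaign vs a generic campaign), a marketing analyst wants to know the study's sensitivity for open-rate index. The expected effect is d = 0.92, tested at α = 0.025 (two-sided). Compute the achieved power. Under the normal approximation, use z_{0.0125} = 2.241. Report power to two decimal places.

For two equal groups, power = Φ(d·√(n/2) − z_{α/2}).
d·√(n/2) = 0.92 × √(27/2) = 0.92 × 3.674 = 3.380.
z_β = 3.380 − 2.241 = 1.139.
Power = Φ(1.139) = 0.873.

power ≈ 0.87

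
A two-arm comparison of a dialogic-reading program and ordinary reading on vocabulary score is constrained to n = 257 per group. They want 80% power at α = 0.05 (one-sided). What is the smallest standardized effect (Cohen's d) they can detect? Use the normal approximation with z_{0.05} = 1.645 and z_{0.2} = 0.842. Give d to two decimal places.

d_min ≈ 0.22

For two independent groups of n = 257 each: d_min = (z_{α} + z_β)·√(2/n).
z-sum = 1.645 + 0.842 = 2.487.
d_min = 2.487 × √(2/257) = 2.487 × 0.0882 = 0.219.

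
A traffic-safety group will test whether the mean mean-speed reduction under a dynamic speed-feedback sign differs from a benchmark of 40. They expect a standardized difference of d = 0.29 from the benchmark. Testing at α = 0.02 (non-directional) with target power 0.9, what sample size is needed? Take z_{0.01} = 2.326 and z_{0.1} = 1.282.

n = 155

For a one-sample test: n = ((z_{α/2} + z_β) / d)².
z_{α/2} + z_β = 2.326 + 1.282 = 3.608.
n = (3.608 / 0.29)² = 12.441² = 154.79.
Round up.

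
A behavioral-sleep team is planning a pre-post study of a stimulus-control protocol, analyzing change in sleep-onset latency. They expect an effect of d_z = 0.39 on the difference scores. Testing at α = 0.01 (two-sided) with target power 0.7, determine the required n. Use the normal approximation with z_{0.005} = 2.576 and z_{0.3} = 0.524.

For a paired (one-sample on differences) test: n = ((z_{α/2} + z_β) / d)².
z_{α/2} + z_β = 2.576 + 0.524 = 3.100.
n = (3.100 / 0.39)² = 7.949² = 63.18.
Round up.

n = 64 pairs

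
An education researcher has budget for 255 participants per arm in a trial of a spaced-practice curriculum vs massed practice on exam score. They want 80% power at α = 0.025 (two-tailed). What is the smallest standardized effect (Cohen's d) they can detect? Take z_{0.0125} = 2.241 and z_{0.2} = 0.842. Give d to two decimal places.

d_min ≈ 0.27

For two independent groups of n = 255 each: d_min = (z_{α/2} + z_β)·√(2/n).
z-sum = 2.241 + 0.842 = 3.083.
d_min = 3.083 × √(2/255) = 3.083 × 0.0886 = 0.273.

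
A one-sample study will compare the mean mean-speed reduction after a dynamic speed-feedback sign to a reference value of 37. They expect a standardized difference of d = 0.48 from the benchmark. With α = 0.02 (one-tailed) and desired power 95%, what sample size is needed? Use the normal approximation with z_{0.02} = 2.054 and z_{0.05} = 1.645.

n = 60

For a one-sample test: n = ((z_{α} + z_β) / d)².
z_{α} + z_β = 2.054 + 1.645 = 3.699.
n = (3.699 / 0.48)² = 7.706² = 59.39.
Round up.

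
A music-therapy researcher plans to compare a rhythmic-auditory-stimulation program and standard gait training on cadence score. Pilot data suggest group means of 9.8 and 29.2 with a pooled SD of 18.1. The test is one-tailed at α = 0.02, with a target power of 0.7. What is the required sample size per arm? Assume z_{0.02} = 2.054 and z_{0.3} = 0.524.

Cohen's d = |M₁ − M₂| / SD_pooled = |9.8 − 29.2| / 18.1 = 19.4 / 18.1 = 1.072.
For two independent groups with equal n: n = 2·((z_{α} + z_β) / d)².
z_{α} + z_β = 2.054 + 0.524 = 2.578.
n = 2 × (2.578 / 1.072)² = 2 × 2.405² = 2 × 5.78 = 11.6.
Round up to the next whole participant.

n = 12 per group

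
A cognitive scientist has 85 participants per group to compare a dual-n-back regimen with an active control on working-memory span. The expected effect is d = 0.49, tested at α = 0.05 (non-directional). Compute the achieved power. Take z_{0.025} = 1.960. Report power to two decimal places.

power ≈ 0.89

For two equal groups, power = Φ(d·√(n/2) − z_{α/2}).
d·√(n/2) = 0.49 × √(85/2) = 0.49 × 6.519 = 3.194.
z_β = 3.194 − 1.960 = 1.234.
Power = Φ(1.234) = 0.891.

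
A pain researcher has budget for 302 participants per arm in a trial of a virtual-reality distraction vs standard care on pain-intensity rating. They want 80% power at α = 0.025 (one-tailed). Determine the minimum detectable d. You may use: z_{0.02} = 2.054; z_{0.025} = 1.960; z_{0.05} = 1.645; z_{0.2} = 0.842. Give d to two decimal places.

For two independent groups of n = 302 each: d_min = (z_{α} + z_β)·√(2/n).
z-sum = 1.960 + 0.842 = 2.802.
d_min = 2.802 × √(2/302) = 2.802 × 0.0814 = 0.228.

d_min ≈ 0.23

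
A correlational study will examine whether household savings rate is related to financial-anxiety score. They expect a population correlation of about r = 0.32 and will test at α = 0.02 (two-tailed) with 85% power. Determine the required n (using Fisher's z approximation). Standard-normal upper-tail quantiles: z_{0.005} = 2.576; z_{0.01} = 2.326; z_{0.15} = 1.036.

n = 106

Fisher's z: C = ½·ln((1+r)/(1−r)) = ½·ln(1.9412) = 0.3316.
n = ((z_{α/2} + z_β)/C)² + 3.
(2.326 + 1.036) / 0.3316 = 3.362 / 0.3316 = 10.139.
n = 10.139² + 3 = 102.79 + 3 = 105.8.
Round up.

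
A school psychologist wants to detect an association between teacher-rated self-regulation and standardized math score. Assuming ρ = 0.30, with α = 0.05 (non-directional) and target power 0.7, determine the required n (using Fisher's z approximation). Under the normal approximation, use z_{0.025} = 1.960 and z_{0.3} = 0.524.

n = 68

Fisher's z: C = ½·ln((1+r)/(1−r)) = ½·ln(1.8571) = 0.3095.
n = ((z_{α/2} + z_β)/C)² + 3.
(1.960 + 0.524) / 0.3095 = 2.484 / 0.3095 = 8.026.
n = 8.026² + 3 = 64.41 + 3 = 67.4.
Round up.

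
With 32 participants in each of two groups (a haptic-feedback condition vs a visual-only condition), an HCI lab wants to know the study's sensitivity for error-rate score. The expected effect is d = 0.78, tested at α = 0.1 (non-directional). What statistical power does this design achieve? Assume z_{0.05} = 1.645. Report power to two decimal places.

For two equal groups, power = Φ(d·√(n/2) − z_{α/2}).
d·√(n/2) = 0.78 × √(32/2) = 0.78 × 4.000 = 3.120.
z_β = 3.120 − 1.645 = 1.475.
Power = Φ(1.475) = 0.930.

power ≈ 0.93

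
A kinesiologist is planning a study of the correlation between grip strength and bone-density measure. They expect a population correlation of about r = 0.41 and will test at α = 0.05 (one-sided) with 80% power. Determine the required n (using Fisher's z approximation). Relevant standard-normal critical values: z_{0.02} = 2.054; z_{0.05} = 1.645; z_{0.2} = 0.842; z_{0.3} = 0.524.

Fisher's z: C = ½·ln((1+r)/(1−r)) = ½·ln(2.3898) = 0.4356.
n = ((z_{α} + z_β)/C)² + 3.
(1.645 + 0.842) / 0.4356 = 2.487 / 0.4356 = 5.709.
n = 5.709² + 3 = 32.60 + 3 = 35.6.
Round up.

n = 36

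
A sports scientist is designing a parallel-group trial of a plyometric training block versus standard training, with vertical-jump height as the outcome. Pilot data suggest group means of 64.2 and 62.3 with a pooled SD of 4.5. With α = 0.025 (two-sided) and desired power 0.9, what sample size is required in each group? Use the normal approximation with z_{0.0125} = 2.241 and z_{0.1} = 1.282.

Cohen's d = |M₁ − M₂| / SD_pooled = |64.2 − 62.3| / 4.5 = 1.9 / 4.5 = 0.422.
For two independent groups with equal n: n = 2·((z_{α/2} + z_β) / d)².
z_{α/2} + z_β = 2.241 + 1.282 = 3.523.
n = 2 × (3.523 / 0.422)² = 2 × 8.348² = 2 × 69.69 = 139.4.
Round up to the next whole participant.

n = 140 per group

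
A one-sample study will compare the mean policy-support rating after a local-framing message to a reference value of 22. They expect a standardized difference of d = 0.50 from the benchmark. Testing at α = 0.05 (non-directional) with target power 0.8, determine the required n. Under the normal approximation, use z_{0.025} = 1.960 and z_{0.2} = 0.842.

n = 32

For a one-sample test: n = ((z_{α/2} + z_β) / d)².
z_{α/2} + z_β = 1.960 + 0.842 = 2.802.
n = (2.802 / 0.50)² = 5.604² = 31.40.
Round up.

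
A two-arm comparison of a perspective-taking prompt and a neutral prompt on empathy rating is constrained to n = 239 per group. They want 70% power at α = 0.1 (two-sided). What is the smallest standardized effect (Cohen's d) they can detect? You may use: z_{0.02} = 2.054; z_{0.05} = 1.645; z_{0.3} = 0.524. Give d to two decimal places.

d_min ≈ 0.20

For two independent groups of n = 239 each: d_min = (z_{α/2} + z_β)·√(2/n).
z-sum = 1.645 + 0.524 = 2.169.
d_min = 2.169 × √(2/239) = 2.169 × 0.0915 = 0.198.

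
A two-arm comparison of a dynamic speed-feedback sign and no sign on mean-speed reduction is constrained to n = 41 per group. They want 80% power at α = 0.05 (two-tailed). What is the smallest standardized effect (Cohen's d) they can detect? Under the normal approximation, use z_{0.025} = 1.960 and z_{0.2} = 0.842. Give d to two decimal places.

d_min ≈ 0.62

For two independent groups of n = 41 each: d_min = (z_{α/2} + z_β)·√(2/n).
z-sum = 1.960 + 0.842 = 2.802.
d_min = 2.802 × √(2/41) = 2.802 × 0.2209 = 0.619.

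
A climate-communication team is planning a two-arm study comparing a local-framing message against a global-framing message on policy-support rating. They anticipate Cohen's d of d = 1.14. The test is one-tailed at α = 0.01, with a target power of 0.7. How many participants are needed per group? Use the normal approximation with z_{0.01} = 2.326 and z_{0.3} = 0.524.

n = 13 per group

For two independent groups with equal n: n = 2·((z_{α} + z_β) / d)².
z_{α} + z_β = 2.326 + 0.524 = 2.850.
n = 2 × (2.850 / 1.14)² = 2 × 2.500² = 2 × 6.25 = 12.5.
Round up to the next whole participant.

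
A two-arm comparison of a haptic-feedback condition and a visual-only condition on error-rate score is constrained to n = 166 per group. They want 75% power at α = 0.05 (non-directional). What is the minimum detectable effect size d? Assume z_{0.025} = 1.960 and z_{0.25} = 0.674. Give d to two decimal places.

d_min ≈ 0.29

For two independent groups of n = 166 each: d_min = (z_{α/2} + z_β)·√(2/n).
z-sum = 1.960 + 0.674 = 2.634.
d_min = 2.634 × √(2/166) = 2.634 × 0.1098 = 0.289.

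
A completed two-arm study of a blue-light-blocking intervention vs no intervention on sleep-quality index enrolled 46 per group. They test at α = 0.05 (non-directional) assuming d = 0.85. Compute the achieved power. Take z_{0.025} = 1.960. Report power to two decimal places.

For two equal groups, power = Φ(d·√(n/2) − z_{α/2}).
d·√(n/2) = 0.85 × √(46/2) = 0.85 × 4.796 = 4.076.
z_β = 4.076 − 1.960 = 2.116.
Power = Φ(2.116) = 0.983.

power ≈ 0.98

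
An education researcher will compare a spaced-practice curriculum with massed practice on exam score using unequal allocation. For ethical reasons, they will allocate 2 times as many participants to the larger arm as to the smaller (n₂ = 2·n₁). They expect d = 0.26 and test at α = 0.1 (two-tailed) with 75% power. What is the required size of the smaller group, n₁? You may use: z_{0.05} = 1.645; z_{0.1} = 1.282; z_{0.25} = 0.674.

n₁ = 120

With allocation ratio k = n₂/n₁ = 2, Var(x̄₁−x̄₂) = σ²(1/n₁ + 1/(k·n₁)) = σ²·(k+1)/(k·n₁).
So n₁ = (1 + 1/k)·((z_{α/2} + z_β)/d)² = 1.500 × (2.319/0.26)².
n₁ = 1.500 × 79.55 = 119.3.
Round up: n₁ = 120, giving n₂ = 2 × 120 = 240.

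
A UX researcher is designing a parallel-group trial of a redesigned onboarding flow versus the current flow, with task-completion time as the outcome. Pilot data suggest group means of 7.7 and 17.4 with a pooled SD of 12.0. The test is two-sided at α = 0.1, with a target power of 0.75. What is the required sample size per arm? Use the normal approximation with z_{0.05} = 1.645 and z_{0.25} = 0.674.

n = 17 per group

Cohen's d = |M₁ − M₂| / SD_pooled = |7.7 − 17.4| / 12.0 = 9.7 / 12.0 = 0.808.
For two independent groups with equal n: n = 2·((z_{α/2} + z_β) / d)².
z_{α/2} + z_β = 1.645 + 0.674 = 2.319.
n = 2 × (2.319 / 0.808)² = 2 × 2.870² = 2 × 8.24 = 16.5.
Round up to the next whole participant.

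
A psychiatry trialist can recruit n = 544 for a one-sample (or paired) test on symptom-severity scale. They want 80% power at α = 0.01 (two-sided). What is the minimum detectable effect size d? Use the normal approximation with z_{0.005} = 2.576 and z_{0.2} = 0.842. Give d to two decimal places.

For a single sample (or paired design) of n = 544: d_min = (z_{α/2} + z_β)/√n.
z-sum = 2.576 + 0.842 = 3.418.
d_min = 3.418 / √544 = 3.418 / 23.324 = 0.147.

d_min ≈ 0.15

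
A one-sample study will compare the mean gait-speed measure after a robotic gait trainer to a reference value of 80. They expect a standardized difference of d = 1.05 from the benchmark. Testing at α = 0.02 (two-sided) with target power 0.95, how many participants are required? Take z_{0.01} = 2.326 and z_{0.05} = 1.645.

For a one-sample test: n = ((z_{α/2} + z_β) / d)².
z_{α/2} + z_β = 2.326 + 1.645 = 3.971.
n = (3.971 / 1.05)² = 3.782² = 14.30.
Round up.

n = 15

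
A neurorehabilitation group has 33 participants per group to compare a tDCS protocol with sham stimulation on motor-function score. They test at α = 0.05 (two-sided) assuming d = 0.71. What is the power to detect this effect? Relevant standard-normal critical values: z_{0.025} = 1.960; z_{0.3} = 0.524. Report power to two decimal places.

power ≈ 0.82

For two equal groups, power = Φ(d·√(n/2) − z_{α/2}).
d·√(n/2) = 0.71 × √(33/2) = 0.71 × 4.062 = 2.884.
z_β = 2.884 − 1.960 = 0.924.
Power = Φ(0.924) = 0.822.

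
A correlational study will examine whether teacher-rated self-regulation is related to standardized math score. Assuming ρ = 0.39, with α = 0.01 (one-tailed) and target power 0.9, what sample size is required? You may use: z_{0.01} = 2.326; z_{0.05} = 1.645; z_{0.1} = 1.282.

Fisher's z: C = ½·ln((1+r)/(1−r)) = ½·ln(2.2787) = 0.4118.
n = ((z_{α} + z_β)/C)² + 3.
(2.326 + 1.282) / 0.4118 = 3.608 / 0.4118 = 8.762.
n = 8.762² + 3 = 76.76 + 3 = 79.8.
Round up.

n = 80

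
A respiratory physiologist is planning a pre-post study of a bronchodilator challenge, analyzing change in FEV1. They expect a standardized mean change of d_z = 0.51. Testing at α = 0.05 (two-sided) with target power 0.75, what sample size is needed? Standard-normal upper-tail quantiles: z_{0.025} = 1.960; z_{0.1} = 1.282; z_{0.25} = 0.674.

n = 27 pairs

For a paired (one-sample on differences) test: n = ((z_{α/2} + z_β) / d)².
z_{α/2} + z_β = 1.960 + 0.674 = 2.634.
n = (2.634 / 0.51)² = 5.165² = 26.67.
Round up.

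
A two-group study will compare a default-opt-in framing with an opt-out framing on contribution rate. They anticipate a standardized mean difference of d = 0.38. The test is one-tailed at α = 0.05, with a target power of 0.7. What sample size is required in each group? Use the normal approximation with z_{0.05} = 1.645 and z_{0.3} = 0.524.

n = 66 per group

For two independent groups with equal n: n = 2·((z_{α} + z_β) / d)².
z_{α} + z_β = 1.645 + 0.524 = 2.169.
n = 2 × (2.169 / 0.38)² = 2 × 5.708² = 2 × 32.58 = 65.2.
Round up to the next whole participant.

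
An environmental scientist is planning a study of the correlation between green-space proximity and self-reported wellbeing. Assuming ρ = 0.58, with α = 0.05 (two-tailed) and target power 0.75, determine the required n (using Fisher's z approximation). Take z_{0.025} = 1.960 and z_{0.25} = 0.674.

n = 19

Fisher's z: C = ½·ln((1+r)/(1−r)) = ½·ln(3.7619) = 0.6625.
n = ((z_{α/2} + z_β)/C)² + 3.
(1.960 + 0.674) / 0.6625 = 2.634 / 0.6625 = 3.976.
n = 3.976² + 3 = 15.81 + 3 = 18.8.
Round up.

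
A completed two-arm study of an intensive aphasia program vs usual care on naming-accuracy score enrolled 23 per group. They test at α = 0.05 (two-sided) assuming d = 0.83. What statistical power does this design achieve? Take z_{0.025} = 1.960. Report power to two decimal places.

power ≈ 0.80

For two equal groups, power = Φ(d·√(n/2) − z_{α/2}).
d·√(n/2) = 0.83 × √(23/2) = 0.83 × 3.391 = 2.815.
z_β = 2.815 − 1.960 = 0.855.
Power = Φ(0.855) = 0.804.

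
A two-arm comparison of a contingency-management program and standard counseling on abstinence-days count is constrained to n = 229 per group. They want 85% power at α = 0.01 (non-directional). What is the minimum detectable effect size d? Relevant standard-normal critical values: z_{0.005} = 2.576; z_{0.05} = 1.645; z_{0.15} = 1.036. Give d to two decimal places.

d_min ≈ 0.34

For two independent groups of n = 229 each: d_min = (z_{α/2} + z_β)·√(2/n).
z-sum = 2.576 + 1.036 = 3.612.
d_min = 3.612 × √(2/229) = 3.612 × 0.0935 = 0.338.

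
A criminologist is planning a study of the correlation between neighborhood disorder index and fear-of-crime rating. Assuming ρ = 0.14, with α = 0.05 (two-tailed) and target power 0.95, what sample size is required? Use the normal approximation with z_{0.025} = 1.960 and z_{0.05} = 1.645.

Fisher's z: C = ½·ln((1+r)/(1−r)) = ½·ln(1.3256) = 0.1409.
n = ((z_{α/2} + z_β)/C)² + 3.
(1.960 + 1.645) / 0.1409 = 3.605 / 0.1409 = 25.586.
n = 25.586² + 3 = 654.62 + 3 = 657.6.
Round up.

n = 658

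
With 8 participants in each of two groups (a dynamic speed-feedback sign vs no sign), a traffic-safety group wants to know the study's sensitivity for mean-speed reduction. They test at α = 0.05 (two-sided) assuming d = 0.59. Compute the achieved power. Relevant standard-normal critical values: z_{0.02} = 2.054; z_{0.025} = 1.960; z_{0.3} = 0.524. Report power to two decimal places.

For two equal groups, power = Φ(d·√(n/2) − z_{α/2}).
d·√(n/2) = 0.59 × √(8/2) = 0.59 × 2.000 = 1.180.
z_β = 1.180 − 1.960 = -0.780.
Power = Φ(-0.780) = 0.218.

power ≈ 0.22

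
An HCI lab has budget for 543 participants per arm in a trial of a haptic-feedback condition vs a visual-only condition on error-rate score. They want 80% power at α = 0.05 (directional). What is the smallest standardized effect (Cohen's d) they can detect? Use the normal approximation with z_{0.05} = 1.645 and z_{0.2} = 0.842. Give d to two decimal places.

d_min ≈ 0.15

For two independent groups of n = 543 each: d_min = (z_{α} + z_β)·√(2/n).
z-sum = 1.645 + 0.842 = 2.487.
d_min = 2.487 × √(2/543) = 2.487 × 0.0607 = 0.151.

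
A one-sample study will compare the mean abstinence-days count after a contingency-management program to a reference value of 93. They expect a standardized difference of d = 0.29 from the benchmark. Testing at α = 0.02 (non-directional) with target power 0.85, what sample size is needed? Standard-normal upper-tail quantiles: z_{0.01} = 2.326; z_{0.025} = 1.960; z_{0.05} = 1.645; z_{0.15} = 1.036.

For a one-sample test: n = ((z_{α/2} + z_β) / d)².
z_{α/2} + z_β = 2.326 + 1.036 = 3.362.
n = (3.362 / 0.29)² = 11.593² = 134.40.
Round up.

n = 135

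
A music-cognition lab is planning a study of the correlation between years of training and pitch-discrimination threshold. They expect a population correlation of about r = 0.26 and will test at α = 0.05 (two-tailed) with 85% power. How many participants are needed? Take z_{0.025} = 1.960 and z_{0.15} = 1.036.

n = 130

Fisher's z: C = ½·ln((1+r)/(1−r)) = ½·ln(1.7027) = 0.2661.
n = ((z_{α/2} + z_β)/C)² + 3.
(1.960 + 1.036) / 0.2661 = 2.996 / 0.2661 = 11.259.
n = 11.259² + 3 = 126.76 + 3 = 129.8.
Round up.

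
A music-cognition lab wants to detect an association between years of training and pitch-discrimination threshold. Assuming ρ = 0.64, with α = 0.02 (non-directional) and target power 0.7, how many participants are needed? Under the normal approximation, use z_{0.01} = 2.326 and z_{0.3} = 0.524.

n = 18

Fisher's z: C = ½·ln((1+r)/(1−r)) = ½·ln(4.5556) = 0.7582.
n = ((z_{α/2} + z_β)/C)² + 3.
(2.326 + 0.524) / 0.7582 = 2.850 / 0.7582 = 3.759.
n = 3.759² + 3 = 14.13 + 3 = 17.1.
Round up.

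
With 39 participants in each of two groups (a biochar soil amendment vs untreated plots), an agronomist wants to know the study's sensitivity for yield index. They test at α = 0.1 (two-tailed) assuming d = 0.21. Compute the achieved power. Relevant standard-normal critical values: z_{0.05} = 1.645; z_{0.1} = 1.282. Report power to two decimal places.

power ≈ 0.24

For two equal groups, power = Φ(d·√(n/2) − z_{α/2}).
d·√(n/2) = 0.21 × √(39/2) = 0.21 × 4.416 = 0.927.
z_β = 0.927 − 1.645 = -0.718.
Power = Φ(-0.718) = 0.236.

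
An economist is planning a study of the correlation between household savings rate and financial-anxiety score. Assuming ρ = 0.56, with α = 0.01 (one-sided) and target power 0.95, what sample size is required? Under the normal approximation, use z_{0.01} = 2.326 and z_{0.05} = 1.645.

Fisher's z: C = ½·ln((1+r)/(1−r)) = ½·ln(3.5455) = 0.6328.
n = ((z_{α} + z_β)/C)² + 3.
(2.326 + 1.645) / 0.6328 = 3.971 / 0.6328 = 6.275.
n = 6.275² + 3 = 39.38 + 3 = 42.4.
Round up.

n = 43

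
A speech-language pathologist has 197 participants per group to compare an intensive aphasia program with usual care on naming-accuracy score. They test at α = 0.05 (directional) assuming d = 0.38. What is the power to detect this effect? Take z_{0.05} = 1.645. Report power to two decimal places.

power ≈ 0.98

For two equal groups, power = Φ(d·√(n/2) − z_{α}).
d·√(n/2) = 0.38 × √(197/2) = 0.38 × 9.925 = 3.771.
z_β = 3.771 − 1.645 = 2.126.
Power = Φ(2.126) = 0.983.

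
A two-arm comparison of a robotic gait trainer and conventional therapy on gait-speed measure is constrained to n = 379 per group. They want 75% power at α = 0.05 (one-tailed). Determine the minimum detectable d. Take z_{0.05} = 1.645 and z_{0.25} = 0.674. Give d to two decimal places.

d_min ≈ 0.17

For two independent groups of n = 379 each: d_min = (z_{α} + z_β)·√(2/n).
z-sum = 1.645 + 0.674 = 2.319.
d_min = 2.319 × √(2/379) = 2.319 × 0.0726 = 0.168.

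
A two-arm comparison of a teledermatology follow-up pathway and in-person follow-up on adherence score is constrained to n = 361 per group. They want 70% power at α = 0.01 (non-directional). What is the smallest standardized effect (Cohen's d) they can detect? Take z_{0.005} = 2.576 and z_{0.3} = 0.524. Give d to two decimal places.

For two independent groups of n = 361 each: d_min = (z_{α/2} + z_β)·√(2/n).
z-sum = 2.576 + 0.524 = 3.100.
d_min = 3.100 × √(2/361) = 3.100 × 0.0744 = 0.231.

d_min ≈ 0.23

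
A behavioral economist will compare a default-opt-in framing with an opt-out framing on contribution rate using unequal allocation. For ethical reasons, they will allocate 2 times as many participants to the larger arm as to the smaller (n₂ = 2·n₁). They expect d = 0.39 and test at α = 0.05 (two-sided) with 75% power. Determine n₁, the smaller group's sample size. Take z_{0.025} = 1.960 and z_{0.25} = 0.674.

n₁ = 69

With allocation ratio k = n₂/n₁ = 2, Var(x̄₁−x̄₂) = σ²(1/n₁ + 1/(k·n₁)) = σ²·(k+1)/(k·n₁).
So n₁ = (1 + 1/k)·((z_{α/2} + z_β)/d)² = 1.500 × (2.634/0.39)².
n₁ = 1.500 × 45.61 = 68.4.
Round up: n₁ = 69, giving n₂ = 2 × 69 = 138.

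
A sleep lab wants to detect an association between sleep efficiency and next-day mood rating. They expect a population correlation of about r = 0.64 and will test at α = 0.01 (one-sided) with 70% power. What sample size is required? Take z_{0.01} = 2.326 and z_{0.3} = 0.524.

Fisher's z: C = ½·ln((1+r)/(1−r)) = ½·ln(4.5556) = 0.7582.
n = ((z_{α} + z_β)/C)² + 3.
(2.326 + 0.524) / 0.7582 = 2.850 / 0.7582 = 3.759.
n = 3.759² + 3 = 14.13 + 3 = 17.1.
Round up.

n = 18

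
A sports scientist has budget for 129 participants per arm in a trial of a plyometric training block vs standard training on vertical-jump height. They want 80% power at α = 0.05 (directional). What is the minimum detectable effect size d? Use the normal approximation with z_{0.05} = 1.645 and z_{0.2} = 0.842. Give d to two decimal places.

For two independent groups of n = 129 each: d_min = (z_{α} + z_β)·√(2/n).
z-sum = 1.645 + 0.842 = 2.487.
d_min = 2.487 × √(2/129) = 2.487 × 0.1245 = 0.310.

d_min ≈ 0.31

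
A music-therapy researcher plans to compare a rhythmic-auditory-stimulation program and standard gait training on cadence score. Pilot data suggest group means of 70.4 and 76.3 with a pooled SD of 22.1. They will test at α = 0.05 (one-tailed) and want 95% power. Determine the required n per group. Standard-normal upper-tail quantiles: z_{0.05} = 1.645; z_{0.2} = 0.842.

Cohen's d = |M₁ − M₂| / SD_pooled = |70.4 − 76.3| / 22.1 = 5.9 / 22.1 = 0.267.
For two independent groups with equal n: n = 2·((z_{α} + z_β) / d)².
z_{α} + z_β = 1.645 + 1.645 = 3.290.
n = 2 × (3.290 / 0.267)² = 2 × 12.322² = 2 × 151.83 = 303.7.
Round up to the next whole participant.

n = 304 per group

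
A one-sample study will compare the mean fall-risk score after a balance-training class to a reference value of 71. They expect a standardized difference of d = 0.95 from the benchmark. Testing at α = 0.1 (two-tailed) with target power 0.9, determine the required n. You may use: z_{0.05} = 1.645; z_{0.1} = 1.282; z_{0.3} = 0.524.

n = 10

For a one-sample test: n = ((z_{α/2} + z_β) / d)².
z_{α/2} + z_β = 1.645 + 1.282 = 2.927.
n = (2.927 / 0.95)² = 3.081² = 9.49.
Round up.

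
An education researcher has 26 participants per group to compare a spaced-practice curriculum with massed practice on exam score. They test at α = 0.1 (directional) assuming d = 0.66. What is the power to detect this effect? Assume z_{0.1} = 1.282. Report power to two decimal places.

power ≈ 0.86

For two equal groups, power = Φ(d·√(n/2) − z_{α}).
d·√(n/2) = 0.66 × √(26/2) = 0.66 × 3.606 = 2.380.
z_β = 2.380 − 1.282 = 1.098.
Power = Φ(1.098) = 0.864.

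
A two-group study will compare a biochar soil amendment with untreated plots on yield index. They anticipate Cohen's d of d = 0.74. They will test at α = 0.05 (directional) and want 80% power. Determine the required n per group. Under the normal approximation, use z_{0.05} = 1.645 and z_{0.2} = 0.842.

For two independent groups with equal n: n = 2·((z_{α} + z_β) / d)².
z_{α} + z_β = 1.645 + 0.842 = 2.487.
n = 2 × (2.487 / 0.74)² = 2 × 3.361² = 2 × 11.30 = 22.6.
Round up to the next whole participant.

n = 23 per group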